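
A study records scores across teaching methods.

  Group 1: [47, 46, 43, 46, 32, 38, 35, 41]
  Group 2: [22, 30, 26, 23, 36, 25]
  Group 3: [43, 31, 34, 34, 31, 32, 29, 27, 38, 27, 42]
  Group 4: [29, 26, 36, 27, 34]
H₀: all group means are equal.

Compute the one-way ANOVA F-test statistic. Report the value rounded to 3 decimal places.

Group means [41.00, 27.00, 33.45, 30.40], grand mean 33.667
SSB = Σnᵢ(x̄ᵢ−x̄)² = 750.739; SSW = ΣΣ(x−x̄ᵢ)² = 731.927
MSB = 750.739/3 = 250.2465; MSW = 731.927/26 = 28.1510
F = MSB/MSW = 8.8894
df = (3, 26)

test statistic = 8.889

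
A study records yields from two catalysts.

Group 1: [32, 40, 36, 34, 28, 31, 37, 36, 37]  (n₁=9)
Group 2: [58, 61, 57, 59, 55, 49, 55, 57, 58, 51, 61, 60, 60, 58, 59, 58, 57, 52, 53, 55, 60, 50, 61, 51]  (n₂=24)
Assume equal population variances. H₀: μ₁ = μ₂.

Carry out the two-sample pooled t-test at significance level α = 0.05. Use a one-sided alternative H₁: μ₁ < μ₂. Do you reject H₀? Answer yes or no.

reject H₀: yes

x̄₁=34.556, s₁=3.678, n₁=9
x̄₂=56.458, s₂=3.718, n₂=24
s_p² = [8·3.678² + 23·3.718²]/31 = 13.7478
SE = √(s_p²·(1/9+1/24)) = 1.4493
t = (34.556−56.458)/1.4493 = -15.1131
df = 31
p-value (one-sided, H₁ less) = 0.00000
At α=0.05: p < α → reject H₀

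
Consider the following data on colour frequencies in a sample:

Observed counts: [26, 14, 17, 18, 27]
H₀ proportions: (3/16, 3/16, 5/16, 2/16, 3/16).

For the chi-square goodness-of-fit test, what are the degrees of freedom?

degrees of freedom = 4

df = k − 1 = 5 − 1 = 4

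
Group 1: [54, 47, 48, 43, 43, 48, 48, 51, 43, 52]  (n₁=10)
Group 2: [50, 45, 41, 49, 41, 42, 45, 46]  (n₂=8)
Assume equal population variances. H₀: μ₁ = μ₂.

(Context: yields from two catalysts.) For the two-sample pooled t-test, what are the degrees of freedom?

degrees of freedom = 16

df = n₁ + n₂ − 2 = 10 + 8 − 2 = 16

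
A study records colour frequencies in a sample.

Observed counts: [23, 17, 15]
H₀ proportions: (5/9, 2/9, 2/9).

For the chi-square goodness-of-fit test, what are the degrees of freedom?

degrees of freedom = 2

df = k − 1 = 3 − 1 = 2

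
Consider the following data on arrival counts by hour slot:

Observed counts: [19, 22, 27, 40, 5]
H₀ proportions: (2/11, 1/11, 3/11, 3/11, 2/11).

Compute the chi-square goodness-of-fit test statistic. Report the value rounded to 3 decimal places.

n = 113; E_i = n·p_i = [20.55, 10.27, 30.82, 30.82, 20.55]
χ² = (19−20.55)²/20.55 + (22−10.27)²/10.27 + (27−30.82)²/30.82 + (40−30.82)²/30.82 + (5−20.55)²/20.55 = 28.4749
df = 4

test statistic = 28.475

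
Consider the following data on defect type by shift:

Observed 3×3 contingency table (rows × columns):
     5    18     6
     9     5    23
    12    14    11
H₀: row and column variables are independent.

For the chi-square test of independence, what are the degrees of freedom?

df = (r−1)(c−1) = (3−1)·(3−1) = 4

degrees of freedom = 4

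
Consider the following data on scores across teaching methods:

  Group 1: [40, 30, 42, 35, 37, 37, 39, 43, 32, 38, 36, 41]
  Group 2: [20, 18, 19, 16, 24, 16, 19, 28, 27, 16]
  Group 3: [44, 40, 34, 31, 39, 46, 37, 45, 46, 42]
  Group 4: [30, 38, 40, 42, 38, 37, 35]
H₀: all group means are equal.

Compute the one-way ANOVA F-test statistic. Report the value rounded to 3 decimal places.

test statistic = 42.879

Group means [37.50, 20.30, 40.40, 37.14], grand mean 33.769
SSB = Σnᵢ(x̄ᵢ−x̄)² = 2500.566; SSW = ΣΣ(x−x̄ᵢ)² = 680.357
MSB = 2500.566/3 = 833.5220; MSW = 680.357/35 = 19.4388
F = MSB/MSW = 42.8793
df = (3, 35)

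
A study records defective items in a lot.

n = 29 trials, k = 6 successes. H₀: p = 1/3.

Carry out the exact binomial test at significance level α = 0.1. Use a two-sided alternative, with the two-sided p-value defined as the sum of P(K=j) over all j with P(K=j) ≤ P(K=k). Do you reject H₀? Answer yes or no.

Exact binomial: n=29, k=6, p₀=1/3=0.3333
P(X=j) = C(n,j)·p₀^j·(1−p₀)^(n−j); p = Σ P(X=j) over j with P(X=j) ≤ P(X=6)
p-value (two-sided) = 0.17136
At α=0.1: p ≥ α → fail to reject H₀

reject H₀: no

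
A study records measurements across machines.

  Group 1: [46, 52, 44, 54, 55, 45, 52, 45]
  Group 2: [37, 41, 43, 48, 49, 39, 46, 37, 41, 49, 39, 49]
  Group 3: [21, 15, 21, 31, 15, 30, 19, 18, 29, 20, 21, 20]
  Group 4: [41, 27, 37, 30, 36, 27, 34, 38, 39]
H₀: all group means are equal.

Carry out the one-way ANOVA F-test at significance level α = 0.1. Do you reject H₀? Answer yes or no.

reject H₀: yes

Group means [49.12, 43.17, 21.67, 34.33], grand mean 36.098
SSB = Σnᵢ(x̄ᵢ−x̄)² = 4484.401; SSW = ΣΣ(x−x̄ᵢ)² = 941.208
MSB = 4484.401/3 = 1494.8005; MSW = 941.208/37 = 25.4381
F = MSB/MSW = 58.7624
df = (3, 37)
p-value (upper-tail) = 0.00000
At α=0.1: p < α → reject H₀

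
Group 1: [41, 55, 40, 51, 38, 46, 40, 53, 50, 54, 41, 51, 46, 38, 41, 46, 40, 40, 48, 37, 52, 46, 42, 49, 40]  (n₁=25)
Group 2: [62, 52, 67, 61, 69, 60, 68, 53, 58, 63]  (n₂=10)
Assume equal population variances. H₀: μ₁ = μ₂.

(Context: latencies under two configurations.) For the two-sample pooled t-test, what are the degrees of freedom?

degrees of freedom = 33

df = n₁ + n₂ − 2 = 25 + 10 − 2 = 33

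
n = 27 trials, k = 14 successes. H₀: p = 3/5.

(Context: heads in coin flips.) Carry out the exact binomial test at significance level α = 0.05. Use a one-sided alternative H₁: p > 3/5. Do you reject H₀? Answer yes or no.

reject H₀: no

Exact binomial: n=27, k=14, p₀=3/5=0.6000
P(X≥14) from Σ C(n,i)·p₀^i·(1−p₀)^(n−i)
p-value (one-sided, H₁ greater) = 0.85535
At α=0.05: p ≥ α → fail to reject H₀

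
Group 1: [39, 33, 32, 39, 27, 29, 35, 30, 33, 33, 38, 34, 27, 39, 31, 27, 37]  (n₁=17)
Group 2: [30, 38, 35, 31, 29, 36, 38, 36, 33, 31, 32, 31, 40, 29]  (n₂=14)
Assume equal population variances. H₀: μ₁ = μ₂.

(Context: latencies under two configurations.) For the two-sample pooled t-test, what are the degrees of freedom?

df = n₁ + n₂ − 2 = 17 + 14 − 2 = 29

degrees of freedom = 29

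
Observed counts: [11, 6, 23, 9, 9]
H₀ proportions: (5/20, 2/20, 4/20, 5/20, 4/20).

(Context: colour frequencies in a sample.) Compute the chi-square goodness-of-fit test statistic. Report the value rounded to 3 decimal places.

test statistic = 14.724

n = 58; E_i = n·p_i = [14.50, 5.80, 11.60, 14.50, 11.60]
χ² = (11−14.50)²/14.50 + (6−5.80)²/5.80 + (23−11.60)²/11.60 + (9−14.50)²/14.50 + (9−11.60)²/11.60 = 14.7241
df = 4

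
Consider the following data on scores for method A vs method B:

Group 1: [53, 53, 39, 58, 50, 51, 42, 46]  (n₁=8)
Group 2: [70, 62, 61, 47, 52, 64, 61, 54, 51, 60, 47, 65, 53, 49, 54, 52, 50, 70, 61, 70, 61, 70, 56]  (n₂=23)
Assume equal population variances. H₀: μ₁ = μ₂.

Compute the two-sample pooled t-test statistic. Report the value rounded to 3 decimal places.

x̄₁=49.000, s₁=6.279, n₁=8
x̄₂=58.261, s₂=7.641, n₂=23
s_p² = [7·6.279² + 22·7.641²]/29 = 53.8081
SE = √(s_p²·(1/8+1/23)) = 3.0109
t = (49.000−58.261)/3.0109 = -3.0758
df = 29

test statistic = -3.076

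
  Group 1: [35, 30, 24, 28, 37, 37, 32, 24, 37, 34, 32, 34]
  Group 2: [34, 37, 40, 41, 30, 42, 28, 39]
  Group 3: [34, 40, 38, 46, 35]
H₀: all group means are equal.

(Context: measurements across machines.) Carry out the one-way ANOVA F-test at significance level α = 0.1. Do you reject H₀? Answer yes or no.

reject H₀: yes

Group means [32.00, 36.38, 38.60], grand mean 34.720
SSB = Σnᵢ(x̄ᵢ−x̄)² = 185.965; SSW = ΣΣ(x−x̄ᵢ)² = 521.075
MSB = 185.965/2 = 92.9825; MSW = 521.075/22 = 23.6852
F = MSB/MSW = 3.9258
df = (2, 22)
p-value (upper-tail) = 0.03484
At α=0.1: p < α → reject H₀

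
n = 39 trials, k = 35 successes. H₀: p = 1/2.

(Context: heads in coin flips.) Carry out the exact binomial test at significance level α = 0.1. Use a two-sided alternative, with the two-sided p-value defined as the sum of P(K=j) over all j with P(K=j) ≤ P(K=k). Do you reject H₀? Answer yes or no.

Exact binomial: n=39, k=35, p₀=1/2=0.5000
P(X=j) = C(n,j)·p₀^j·(1−p₀)^(n−j); p = Σ P(X=j) over j with P(X=j) ≤ P(X=35)
p-value (two-sided) = 0.00000
At α=0.1: p < α → reject H₀

reject H₀: yes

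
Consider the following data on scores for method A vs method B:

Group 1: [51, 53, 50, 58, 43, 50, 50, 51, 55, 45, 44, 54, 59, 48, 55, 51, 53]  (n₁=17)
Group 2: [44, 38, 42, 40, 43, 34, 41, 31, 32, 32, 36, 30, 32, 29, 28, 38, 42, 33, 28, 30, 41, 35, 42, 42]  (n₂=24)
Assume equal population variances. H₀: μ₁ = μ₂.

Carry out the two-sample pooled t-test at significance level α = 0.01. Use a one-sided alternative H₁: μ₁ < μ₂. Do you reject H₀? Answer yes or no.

reject H₀: no

x̄₁=51.176, s₁=4.489, n₁=17
x̄₂=35.958, s₂=5.385, n₂=24
s_p² = [16·4.489² + 23·5.385²]/39 = 25.3700
SE = √(s_p²·(1/17+1/24)) = 1.5967
t = (51.176−35.958)/1.5967 = 9.5310
df = 39
p-value (one-sided, H₁ less) = 1.00000
At α=0.01: p ≥ α → fail to reject H₀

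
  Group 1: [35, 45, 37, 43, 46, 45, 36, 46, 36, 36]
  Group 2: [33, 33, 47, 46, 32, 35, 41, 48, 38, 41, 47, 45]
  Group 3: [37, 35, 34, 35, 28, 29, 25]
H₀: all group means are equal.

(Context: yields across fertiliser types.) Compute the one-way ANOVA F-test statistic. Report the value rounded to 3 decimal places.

Group means [40.50, 40.50, 31.86], grand mean 38.414
SSB = Σnᵢ(x̄ᵢ−x̄)² = 396.677; SSW = ΣΣ(x−x̄ᵢ)² = 744.357
MSB = 396.677/2 = 198.3387; MSW = 744.357/26 = 28.6291
F = MSB/MSW = 6.9279
df = (2, 26)

test statistic = 6.928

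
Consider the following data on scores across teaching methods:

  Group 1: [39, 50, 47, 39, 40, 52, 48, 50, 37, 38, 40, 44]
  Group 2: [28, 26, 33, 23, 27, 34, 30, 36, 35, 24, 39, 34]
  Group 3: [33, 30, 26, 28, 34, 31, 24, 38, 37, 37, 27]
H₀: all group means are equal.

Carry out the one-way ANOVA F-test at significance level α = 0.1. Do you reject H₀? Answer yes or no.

reject H₀: yes

Group means [43.67, 30.75, 31.36], grand mean 35.371
SSB = Σnᵢ(x̄ᵢ−x̄)² = 1258.709; SSW = ΣΣ(x−x̄ᵢ)² = 849.462
MSB = 1258.709/2 = 629.3547; MSW = 849.462/32 = 26.5457
F = MSB/MSW = 23.7084
df = (2, 32)
p-value (upper-tail) = 0.00000
At α=0.1: p < α → reject H₀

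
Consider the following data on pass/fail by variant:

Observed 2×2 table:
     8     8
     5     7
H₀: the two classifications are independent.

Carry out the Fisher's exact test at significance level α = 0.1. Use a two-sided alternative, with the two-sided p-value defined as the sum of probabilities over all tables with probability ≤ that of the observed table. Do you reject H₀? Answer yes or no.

reject H₀: no

Margins: r₁=16, r₂=12, c₁=13, c₂=15, n=28
p_obs = C(16,8)·C(12,5)/C(28,13); sum pmf over tables with pmf ≤ p_obs
p-value (two-sided) = 0.71768
At α=0.1: p ≥ α → fail to reject H₀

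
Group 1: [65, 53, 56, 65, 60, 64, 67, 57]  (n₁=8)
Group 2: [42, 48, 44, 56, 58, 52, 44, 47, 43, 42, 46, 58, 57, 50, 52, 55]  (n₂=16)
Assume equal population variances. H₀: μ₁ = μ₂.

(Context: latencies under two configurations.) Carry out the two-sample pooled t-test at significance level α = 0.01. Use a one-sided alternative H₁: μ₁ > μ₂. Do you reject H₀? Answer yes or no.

x̄₁=60.875, s₁=5.111, n₁=8
x̄₂=49.625, s₂=5.898, n₂=16
s_p² = [7·5.111² + 15·5.898²]/22 = 32.0284
SE = √(s_p²·(1/8+1/16)) = 2.4506
t = (60.875−49.625)/2.4506 = 4.5908
df = 22
p-value (one-sided, H₁ greater) = 0.00007
At α=0.01: p < α → reject H₀

reject H₀: yes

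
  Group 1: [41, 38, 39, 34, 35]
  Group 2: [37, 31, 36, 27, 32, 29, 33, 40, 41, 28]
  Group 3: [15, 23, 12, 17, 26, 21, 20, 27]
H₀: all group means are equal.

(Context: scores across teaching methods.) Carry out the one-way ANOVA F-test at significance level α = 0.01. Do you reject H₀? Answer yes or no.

reject H₀: yes

Group means [37.40, 33.40, 20.12], grand mean 29.652
SSB = Σnᵢ(x̄ᵢ−x̄)² = 1166.742; SSW = ΣΣ(x−x̄ᵢ)² = 444.475
MSB = 1166.742/2 = 583.3712; MSW = 444.475/20 = 22.2238
F = MSB/MSW = 26.2499
df = (2, 20)
p-value (upper-tail) = 0.00000
At α=0.01: p < α → reject H₀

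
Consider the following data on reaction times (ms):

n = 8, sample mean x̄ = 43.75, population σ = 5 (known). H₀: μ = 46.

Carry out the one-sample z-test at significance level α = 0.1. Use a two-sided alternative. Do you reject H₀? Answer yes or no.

SE = σ/√n = 5/√8 = 1.7678
z = (x̄−μ₀)/SE = (43.75−46)/1.7678 = -1.2728
p-value (two-sided) = 0.20309
At α=0.1: p ≥ α → fail to reject H₀

reject H₀: no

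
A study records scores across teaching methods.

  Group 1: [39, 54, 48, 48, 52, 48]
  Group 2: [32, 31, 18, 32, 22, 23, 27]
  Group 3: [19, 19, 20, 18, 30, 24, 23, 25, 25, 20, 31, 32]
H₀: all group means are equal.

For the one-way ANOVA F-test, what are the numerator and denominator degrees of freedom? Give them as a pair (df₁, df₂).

degrees of freedom = [2, 22]

k = 3 groups, N = 25 total
df = (k−1, N−k) = (3−1, 25−3) = (2, 22)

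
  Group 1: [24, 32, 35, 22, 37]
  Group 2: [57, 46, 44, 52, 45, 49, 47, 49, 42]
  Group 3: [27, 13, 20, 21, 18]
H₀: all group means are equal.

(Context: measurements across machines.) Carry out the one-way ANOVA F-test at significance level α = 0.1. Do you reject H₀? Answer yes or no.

Group means [30.00, 47.89, 19.80], grand mean 35.789
SSB = Σnᵢ(x̄ᵢ−x̄)² = 2763.469; SSW = ΣΣ(x−x̄ᵢ)² = 445.689
MSB = 2763.469/2 = 1381.7345; MSW = 445.689/16 = 27.8556
F = MSB/MSW = 49.6036
df = (2, 16)
p-value (upper-tail) = 0.00000
At α=0.1: p < α → reject H₀

reject H₀: yes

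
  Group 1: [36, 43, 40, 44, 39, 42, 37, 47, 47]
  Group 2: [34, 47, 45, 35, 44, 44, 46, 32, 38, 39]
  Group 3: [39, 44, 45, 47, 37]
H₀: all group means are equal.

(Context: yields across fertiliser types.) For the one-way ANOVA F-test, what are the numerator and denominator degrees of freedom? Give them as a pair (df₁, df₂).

degrees of freedom = [2, 21]

k = 3 groups, N = 24 total
df = (k−1, N−k) = (3−1, 24−3) = (2, 21)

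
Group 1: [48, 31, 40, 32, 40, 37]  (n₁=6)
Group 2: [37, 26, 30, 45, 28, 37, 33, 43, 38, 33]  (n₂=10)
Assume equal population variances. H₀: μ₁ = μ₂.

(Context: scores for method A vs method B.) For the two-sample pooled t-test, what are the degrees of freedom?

df = n₁ + n₂ − 2 = 6 + 10 − 2 = 14

degrees of freedom = 14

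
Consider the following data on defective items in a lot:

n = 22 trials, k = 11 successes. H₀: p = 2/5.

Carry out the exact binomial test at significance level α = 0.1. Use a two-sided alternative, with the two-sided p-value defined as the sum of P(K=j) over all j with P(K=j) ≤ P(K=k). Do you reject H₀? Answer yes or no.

reject H₀: no

Exact binomial: n=22, k=11, p₀=2/5=0.4000
P(X=j) = C(n,j)·p₀^j·(1−p₀)^(n−j); p = Σ P(X=j) over j with P(X=j) ≤ P(X=11)
p-value (two-sided) = 0.38649
At α=0.1: p ≥ α → fail to reject H₀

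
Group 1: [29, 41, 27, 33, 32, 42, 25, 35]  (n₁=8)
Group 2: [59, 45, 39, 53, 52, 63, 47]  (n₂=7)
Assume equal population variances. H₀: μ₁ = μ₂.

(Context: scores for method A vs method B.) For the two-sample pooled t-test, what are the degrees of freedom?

df = n₁ + n₂ − 2 = 8 + 7 − 2 = 13

degrees of freedom = 13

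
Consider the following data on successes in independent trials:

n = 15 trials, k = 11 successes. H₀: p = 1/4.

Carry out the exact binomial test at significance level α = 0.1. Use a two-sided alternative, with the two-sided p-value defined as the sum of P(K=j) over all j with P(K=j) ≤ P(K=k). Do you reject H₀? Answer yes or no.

Exact binomial: n=15, k=11, p₀=1/4=0.2500
P(X=j) = C(n,j)·p₀^j·(1−p₀)^(n−j); p = Σ P(X=j) over j with P(X=j) ≤ P(X=11)
p-value (two-sided) = 0.00012
At α=0.1: p < α → reject H₀

reject H₀: yes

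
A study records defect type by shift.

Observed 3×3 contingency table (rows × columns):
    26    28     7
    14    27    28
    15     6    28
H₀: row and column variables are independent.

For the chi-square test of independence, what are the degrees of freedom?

df = (r−1)(c−1) = (3−1)·(3−1) = 4

degrees of freedom = 4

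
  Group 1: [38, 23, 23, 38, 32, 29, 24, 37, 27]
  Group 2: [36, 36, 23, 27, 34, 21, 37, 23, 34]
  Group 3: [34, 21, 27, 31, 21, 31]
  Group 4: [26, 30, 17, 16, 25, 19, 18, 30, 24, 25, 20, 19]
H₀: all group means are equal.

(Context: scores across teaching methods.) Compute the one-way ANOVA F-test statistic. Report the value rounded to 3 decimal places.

Group means [30.11, 30.11, 27.50, 22.42], grand mean 27.111
SSB = Σnᵢ(x̄ᵢ−x̄)² = 427.361; SSW = ΣΣ(x−x̄ᵢ)² = 1080.194
MSB = 427.361/3 = 142.4537; MSW = 1080.194/32 = 33.7561
F = MSB/MSW = 4.2201
df = (3, 32)

test statistic = 4.220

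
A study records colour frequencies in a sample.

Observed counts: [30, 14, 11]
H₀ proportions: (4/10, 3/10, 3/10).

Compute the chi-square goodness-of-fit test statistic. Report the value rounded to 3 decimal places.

test statistic = 5.121

n = 55; E_i = n·p_i = [22.00, 16.50, 16.50]
χ² = (30−22.00)²/22.00 + (14−16.50)²/16.50 + (11−16.50)²/16.50 = 5.1212
df = 2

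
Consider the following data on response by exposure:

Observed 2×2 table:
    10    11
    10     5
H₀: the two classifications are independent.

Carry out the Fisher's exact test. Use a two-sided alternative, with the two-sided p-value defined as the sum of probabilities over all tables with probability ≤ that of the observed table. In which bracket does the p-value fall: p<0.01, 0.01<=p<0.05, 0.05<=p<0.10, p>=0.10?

p-value bracket: p>=0.10

Margins: r₁=21, r₂=15, c₁=20, c₂=16, n=36
p_obs = C(21,10)·C(15,10)/C(36,20); sum pmf over tables with pmf ≤ p_obs
p-value (two-sided) = 0.32043
→ bracket: p>=0.10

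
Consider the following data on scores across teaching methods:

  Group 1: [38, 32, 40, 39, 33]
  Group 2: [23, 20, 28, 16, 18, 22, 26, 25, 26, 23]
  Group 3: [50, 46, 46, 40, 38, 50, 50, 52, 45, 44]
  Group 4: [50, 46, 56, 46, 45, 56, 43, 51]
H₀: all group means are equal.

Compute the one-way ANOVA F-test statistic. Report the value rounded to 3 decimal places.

Group means [36.40, 22.70, 46.10, 49.12], grand mean 38.273
SSB = Σnᵢ(x̄ᵢ−x̄)² = 3997.470; SSW = ΣΣ(x−x̄ᵢ)² = 545.075
MSB = 3997.470/3 = 1332.4902; MSW = 545.075/29 = 18.7957
F = MSB/MSW = 70.8934
df = (3, 29)

test statistic = 70.893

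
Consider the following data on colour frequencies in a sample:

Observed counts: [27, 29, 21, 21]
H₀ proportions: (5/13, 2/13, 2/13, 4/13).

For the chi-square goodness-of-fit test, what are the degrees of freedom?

df = k − 1 = 4 − 1 = 3

degrees of freedom = 3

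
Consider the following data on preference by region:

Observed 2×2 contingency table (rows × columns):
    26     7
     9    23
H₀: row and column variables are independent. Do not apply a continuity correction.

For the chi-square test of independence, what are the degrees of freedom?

degrees of freedom = 1

df = (r−1)(c−1) = (2−1)·(2−1) = 1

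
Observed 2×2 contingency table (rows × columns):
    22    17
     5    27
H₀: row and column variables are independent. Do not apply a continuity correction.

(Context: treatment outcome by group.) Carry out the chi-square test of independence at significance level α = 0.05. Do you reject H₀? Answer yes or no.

Row totals [39, 32], col totals [27, 44], n=71
χ² = (22−14.83)²/14.83 + (17−24.17)²/24.17 + (5−12.17)²/12.17 + (27−19.83)²/19.83 = 12.4069
df = 1
p-value (upper-tail) = 0.00043
At α=0.05: p < α → reject H₀

reject H₀: yes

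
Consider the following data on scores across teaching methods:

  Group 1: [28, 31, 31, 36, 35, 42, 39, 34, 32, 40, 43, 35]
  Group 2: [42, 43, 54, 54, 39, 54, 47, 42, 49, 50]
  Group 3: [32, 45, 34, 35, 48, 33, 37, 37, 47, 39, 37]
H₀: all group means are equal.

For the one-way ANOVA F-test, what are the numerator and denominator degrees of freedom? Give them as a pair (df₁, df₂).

k = 3 groups, N = 33 total
df = (k−1, N−k) = (3−1, 33−3) = (2, 30)

degrees of freedom = [2, 30]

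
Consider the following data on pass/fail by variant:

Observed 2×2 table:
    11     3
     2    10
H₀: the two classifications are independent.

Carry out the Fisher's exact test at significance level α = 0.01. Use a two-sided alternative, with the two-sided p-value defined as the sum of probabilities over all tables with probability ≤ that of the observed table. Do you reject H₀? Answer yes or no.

reject H₀: yes

Margins: r₁=14, r₂=12, c₁=13, c₂=13, n=26
p_obs = C(14,11)·C(12,2)/C(26,13); sum pmf over tables with pmf ≤ p_obs
p-value (two-sided) = 0.00483
At α=0.01: p < α → reject H₀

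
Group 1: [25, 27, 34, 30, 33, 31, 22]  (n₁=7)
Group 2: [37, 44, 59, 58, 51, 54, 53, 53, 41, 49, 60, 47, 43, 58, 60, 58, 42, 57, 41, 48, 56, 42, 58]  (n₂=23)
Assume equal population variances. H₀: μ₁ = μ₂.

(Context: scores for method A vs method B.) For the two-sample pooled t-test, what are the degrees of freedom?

degrees of freedom = 28

df = n₁ + n₂ − 2 = 7 + 23 − 2 = 28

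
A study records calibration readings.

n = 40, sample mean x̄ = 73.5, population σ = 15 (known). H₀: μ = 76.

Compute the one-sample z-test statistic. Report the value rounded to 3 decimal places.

test statistic = -1.054

SE = σ/√n = 15/√40 = 2.3717
z = (x̄−μ₀)/SE = (73.5−76)/2.3717 = -1.0541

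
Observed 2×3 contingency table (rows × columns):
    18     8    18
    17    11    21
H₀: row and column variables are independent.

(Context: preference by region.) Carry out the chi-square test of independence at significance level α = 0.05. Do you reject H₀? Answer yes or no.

Row totals [44, 49], col totals [35, 19, 39], n=93
χ² = (18−16.56)²/16.56 + (8−8.99)²/8.99 + (18−18.45)²/18.45 + (17−18.44)²/18.44 + (11−10.01)²/10.01 + (21−20.55)²/20.55 = 0.4656
df = 2
p-value (upper-tail) = 0.79233
At α=0.05: p ≥ α → fail to reject H₀

reject H₀: no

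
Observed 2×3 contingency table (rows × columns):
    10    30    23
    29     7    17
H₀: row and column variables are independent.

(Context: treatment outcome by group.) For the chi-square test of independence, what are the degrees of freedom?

degrees of freedom = 2

df = (r−1)(c−1) = (2−1)·(3−1) = 2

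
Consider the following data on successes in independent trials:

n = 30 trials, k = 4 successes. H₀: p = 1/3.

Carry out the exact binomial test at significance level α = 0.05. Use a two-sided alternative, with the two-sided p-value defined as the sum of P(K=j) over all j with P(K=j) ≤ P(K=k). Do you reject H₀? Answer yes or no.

reject H₀: yes

Exact binomial: n=30, k=4, p₀=1/3=0.3333
P(X=j) = C(n,j)·p₀^j·(1−p₀)^(n−j); p = Σ P(X=j) over j with P(X=j) ≤ P(X=4)
p-value (two-sided) = 0.01945
At α=0.05: p < α → reject H₀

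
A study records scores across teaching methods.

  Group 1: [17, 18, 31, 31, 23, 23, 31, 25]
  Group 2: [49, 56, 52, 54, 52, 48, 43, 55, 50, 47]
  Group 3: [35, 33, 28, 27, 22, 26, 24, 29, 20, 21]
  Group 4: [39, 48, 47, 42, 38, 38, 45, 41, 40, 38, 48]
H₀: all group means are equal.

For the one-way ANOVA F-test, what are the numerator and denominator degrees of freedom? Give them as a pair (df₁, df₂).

k = 4 groups, N = 39 total
df = (k−1, N−k) = (4−1, 39−4) = (3, 35)

degrees of freedom = [3, 35]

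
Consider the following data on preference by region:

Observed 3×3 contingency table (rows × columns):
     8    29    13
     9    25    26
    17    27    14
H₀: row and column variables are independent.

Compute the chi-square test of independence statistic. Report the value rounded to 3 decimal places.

test statistic = 9.315

Row totals [50, 60, 58], col totals [34, 81, 53], n=168
χ² = (8−10.12)²/10.12 + (29−24.11)²/24.11 + (13−15.77)²/15.77 + (9−12.14)²/12.14 + (25−28.93)²/28.93 + (26−18.93)²/18.93 + (17−11.74)²/11.74 + (27−27.96)²/27.96 + (14−18.30)²/18.30 = 9.3148
df = 4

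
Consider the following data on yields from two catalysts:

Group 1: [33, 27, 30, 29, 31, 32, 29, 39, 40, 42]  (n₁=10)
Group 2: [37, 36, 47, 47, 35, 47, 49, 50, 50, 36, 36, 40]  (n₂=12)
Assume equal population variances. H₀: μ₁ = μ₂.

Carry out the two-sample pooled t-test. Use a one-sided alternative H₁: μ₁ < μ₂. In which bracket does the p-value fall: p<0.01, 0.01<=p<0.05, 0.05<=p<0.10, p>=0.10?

p-value bracket: p<0.01

x̄₁=33.200, s₁=5.245, n₁=10
x̄₂=42.500, s₂=6.289, n₂=12
s_p² = [9·5.245² + 11·6.289²]/20 = 34.1300
SE = √(s_p²·(1/10+1/12)) = 2.5014
t = (33.200−42.500)/2.5014 = -3.7179
df = 20
p-value (one-sided, H₁ less) = 0.00068
→ bracket: p<0.01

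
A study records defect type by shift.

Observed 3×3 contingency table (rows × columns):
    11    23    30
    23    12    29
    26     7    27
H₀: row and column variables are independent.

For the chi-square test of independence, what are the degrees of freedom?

df = (r−1)(c−1) = (3−1)·(3−1) = 4

degrees of freedom = 4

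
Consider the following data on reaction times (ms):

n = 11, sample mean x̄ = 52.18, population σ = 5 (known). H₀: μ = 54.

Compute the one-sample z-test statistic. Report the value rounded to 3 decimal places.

test statistic = -1.207

SE = σ/√n = 5/√11 = 1.5076
z = (x̄−μ₀)/SE = (52.18−54)/1.5076 = -1.2073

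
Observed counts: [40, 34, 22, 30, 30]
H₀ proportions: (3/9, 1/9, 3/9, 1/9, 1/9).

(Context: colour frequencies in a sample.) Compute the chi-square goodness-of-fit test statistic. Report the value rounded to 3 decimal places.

test statistic = 54.615

n = 156; E_i = n·p_i = [52.00, 17.33, 52.00, 17.33, 17.33]
χ² = (40−52.00)²/52.00 + (34−17.33)²/17.33 + (22−52.00)²/52.00 + (30−17.33)²/17.33 + (30−17.33)²/17.33 = 54.6154
df = 4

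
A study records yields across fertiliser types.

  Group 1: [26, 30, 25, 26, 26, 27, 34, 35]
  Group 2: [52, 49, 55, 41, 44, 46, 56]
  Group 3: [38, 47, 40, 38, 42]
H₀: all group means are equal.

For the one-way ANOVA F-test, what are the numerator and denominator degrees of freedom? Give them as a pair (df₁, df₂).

degrees of freedom = [2, 17]

k = 3 groups, N = 20 total
df = (k−1, N−k) = (3−1, 20−3) = (2, 17)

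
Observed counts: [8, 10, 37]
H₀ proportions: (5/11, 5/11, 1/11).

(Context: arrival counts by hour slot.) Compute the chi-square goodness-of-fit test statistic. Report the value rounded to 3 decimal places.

test statistic = 225.360

n = 55; E_i = n·p_i = [25.00, 25.00, 5.00]
χ² = (8−25.00)²/25.00 + (10−25.00)²/25.00 + (37−5.00)²/5.00 = 225.3600
df = 2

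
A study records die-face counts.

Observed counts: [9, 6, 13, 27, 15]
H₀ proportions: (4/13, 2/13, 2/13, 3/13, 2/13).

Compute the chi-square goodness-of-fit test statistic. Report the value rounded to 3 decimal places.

n = 70; E_i = n·p_i = [21.54, 10.77, 10.77, 16.15, 10.77]
χ² = (9−21.54)²/21.54 + (6−10.77)²/10.77 + (13−10.77)²/10.77 + (27−16.15)²/16.15 + (15−10.77)²/10.77 = 18.8179
df = 4

test statistic = 18.818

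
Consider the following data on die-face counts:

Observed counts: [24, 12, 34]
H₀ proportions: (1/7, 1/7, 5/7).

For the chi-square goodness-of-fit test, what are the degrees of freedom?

df = k − 1 = 3 − 1 = 2

degrees of freedom = 2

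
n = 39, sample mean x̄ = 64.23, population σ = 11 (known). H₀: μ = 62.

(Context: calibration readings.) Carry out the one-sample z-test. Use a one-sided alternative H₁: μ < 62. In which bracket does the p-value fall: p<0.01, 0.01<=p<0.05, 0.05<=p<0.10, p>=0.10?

p-value bracket: p>=0.10

SE = σ/√n = 11/√39 = 1.7614
z = (x̄−μ₀)/SE = (64.23−62)/1.7614 = 1.2660
p-value (one-sided, H₁ less) = 0.89725
→ bracket: p>=0.10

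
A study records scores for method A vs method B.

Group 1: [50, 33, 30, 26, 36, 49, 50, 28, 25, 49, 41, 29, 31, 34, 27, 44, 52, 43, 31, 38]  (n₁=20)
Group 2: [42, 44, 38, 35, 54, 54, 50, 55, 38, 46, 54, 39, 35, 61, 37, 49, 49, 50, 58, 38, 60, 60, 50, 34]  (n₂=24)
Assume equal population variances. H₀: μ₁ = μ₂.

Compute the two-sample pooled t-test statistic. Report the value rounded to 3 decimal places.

x̄₁=37.300, s₁=9.200, n₁=20
x̄₂=47.083, s₂=8.846, n₂=24
s_p² = [19·9.200² + 23·8.846²]/42 = 81.1437
SE = √(s_p²·(1/20+1/24)) = 2.7273
t = (37.300−47.083)/2.7273 = -3.5872
df = 42

test statistic = -3.587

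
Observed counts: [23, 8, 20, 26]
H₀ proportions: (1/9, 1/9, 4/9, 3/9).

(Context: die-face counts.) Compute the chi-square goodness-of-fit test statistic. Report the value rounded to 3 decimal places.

n = 77; E_i = n·p_i = [8.56, 8.56, 34.22, 25.67]
χ² = (23−8.56)²/8.56 + (8−8.56)²/8.56 + (20−34.22)²/34.22 + (26−25.67)²/25.67 = 30.3377
df = 3

test statistic = 30.338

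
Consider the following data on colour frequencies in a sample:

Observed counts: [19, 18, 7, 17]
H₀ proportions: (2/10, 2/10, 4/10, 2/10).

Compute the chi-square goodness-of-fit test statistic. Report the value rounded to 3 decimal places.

n = 61; E_i = n·p_i = [12.20, 12.20, 24.40, 12.20]
χ² = (19−12.20)²/12.20 + (18−12.20)²/12.20 + (7−24.40)²/24.40 + (17−12.20)²/12.20 = 20.8443
df = 3

test statistic = 20.844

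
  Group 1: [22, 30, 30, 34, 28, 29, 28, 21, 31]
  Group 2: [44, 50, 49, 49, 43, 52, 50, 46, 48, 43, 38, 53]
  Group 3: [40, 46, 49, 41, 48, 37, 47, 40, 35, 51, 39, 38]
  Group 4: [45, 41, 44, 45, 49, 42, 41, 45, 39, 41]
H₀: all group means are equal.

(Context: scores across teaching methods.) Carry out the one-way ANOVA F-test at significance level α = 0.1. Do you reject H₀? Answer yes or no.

reject H₀: yes

Group means [28.11, 47.08, 42.58, 43.20], grand mean 40.953
SSB = Σnᵢ(x̄ᵢ−x̄)² = 2017.585; SSW = ΣΣ(x−x̄ᵢ)² = 738.322
MSB = 2017.585/3 = 672.5283; MSW = 738.322/39 = 18.9313
F = MSB/MSW = 35.5246
df = (3, 39)
p-value (upper-tail) = 0.00000
At α=0.1: p < α → reject H₀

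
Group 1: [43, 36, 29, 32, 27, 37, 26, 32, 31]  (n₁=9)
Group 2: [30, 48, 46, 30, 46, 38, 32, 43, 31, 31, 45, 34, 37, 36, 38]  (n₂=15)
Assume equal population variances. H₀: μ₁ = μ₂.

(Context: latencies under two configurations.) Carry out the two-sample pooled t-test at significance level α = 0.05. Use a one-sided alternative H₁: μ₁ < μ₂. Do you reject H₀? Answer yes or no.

reject H₀: yes

x̄₁=32.556, s₁=5.364, n₁=9
x̄₂=37.667, s₂=6.455, n₂=15
s_p² = [8·5.364² + 14·6.455²]/22 = 36.9798
SE = √(s_p²·(1/9+1/15)) = 2.5640
t = (32.556−37.667)/2.5640 = -1.9934
df = 22
p-value (one-sided, H₁ less) = 0.02938
At α=0.05: p < α → reject H₀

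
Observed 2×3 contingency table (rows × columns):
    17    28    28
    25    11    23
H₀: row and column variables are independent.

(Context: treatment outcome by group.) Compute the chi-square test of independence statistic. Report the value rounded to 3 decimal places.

test statistic = 8.030

Row totals [73, 59], col totals [42, 39, 51], n=132
χ² = (17−23.23)²/23.23 + (28−21.57)²/21.57 + (28−28.20)²/28.20 + (25−18.77)²/18.77 + (11−17.43)²/17.43 + (23−22.80)²/22.80 = 8.0297
df = 2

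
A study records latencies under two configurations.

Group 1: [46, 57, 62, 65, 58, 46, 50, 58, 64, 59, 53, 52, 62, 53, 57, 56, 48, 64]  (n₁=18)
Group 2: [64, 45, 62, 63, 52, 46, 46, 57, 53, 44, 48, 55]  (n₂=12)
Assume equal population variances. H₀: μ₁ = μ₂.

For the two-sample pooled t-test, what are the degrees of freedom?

degrees of freedom = 28

df = n₁ + n₂ − 2 = 18 + 12 − 2 = 28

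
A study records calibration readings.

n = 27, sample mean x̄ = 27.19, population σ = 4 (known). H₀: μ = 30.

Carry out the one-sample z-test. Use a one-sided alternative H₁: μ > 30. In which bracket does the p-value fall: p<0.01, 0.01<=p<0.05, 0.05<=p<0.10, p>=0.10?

SE = σ/√n = 4/√27 = 0.7698
z = (x̄−μ₀)/SE = (27.19−30)/0.7698 = -3.6503
p-value (one-sided, H₁ greater) = 0.99987
→ bracket: p>=0.10

p-value bracket: p>=0.10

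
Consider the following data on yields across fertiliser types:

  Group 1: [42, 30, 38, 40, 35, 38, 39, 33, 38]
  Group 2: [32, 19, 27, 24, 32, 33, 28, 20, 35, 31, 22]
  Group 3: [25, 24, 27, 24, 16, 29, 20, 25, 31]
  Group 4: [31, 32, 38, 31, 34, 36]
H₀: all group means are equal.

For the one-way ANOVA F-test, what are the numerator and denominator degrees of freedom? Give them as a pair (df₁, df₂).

degrees of freedom = [3, 31]

k = 4 groups, N = 35 total
df = (k−1, N−k) = (4−1, 35−4) = (3, 31)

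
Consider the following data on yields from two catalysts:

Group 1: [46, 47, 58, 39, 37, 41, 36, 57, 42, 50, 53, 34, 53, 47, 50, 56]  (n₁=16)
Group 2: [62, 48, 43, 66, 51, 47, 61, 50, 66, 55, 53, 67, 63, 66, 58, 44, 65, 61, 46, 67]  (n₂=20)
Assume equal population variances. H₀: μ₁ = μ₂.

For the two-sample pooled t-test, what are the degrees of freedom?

df = n₁ + n₂ − 2 = 16 + 20 − 2 = 34

degrees of freedom = 34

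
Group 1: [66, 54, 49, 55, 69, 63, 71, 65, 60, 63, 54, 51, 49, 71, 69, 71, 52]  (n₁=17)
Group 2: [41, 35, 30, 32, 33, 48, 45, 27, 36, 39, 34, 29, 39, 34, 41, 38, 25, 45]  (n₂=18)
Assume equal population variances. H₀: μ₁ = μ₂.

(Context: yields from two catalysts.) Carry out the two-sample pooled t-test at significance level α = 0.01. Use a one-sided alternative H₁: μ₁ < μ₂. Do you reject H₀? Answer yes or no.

x̄₁=60.706, s₁=8.214, n₁=17
x̄₂=36.167, s₂=6.410, n₂=18
s_p² = [16·8.214² + 17·6.410²]/33 = 53.8797
SE = √(s_p²·(1/17+1/18)) = 2.4825
t = (60.706−36.167)/2.4825 = 9.8850
df = 33
p-value (one-sided, H₁ less) = 1.00000
At α=0.01: p ≥ α → fail to reject H₀

reject H₀: no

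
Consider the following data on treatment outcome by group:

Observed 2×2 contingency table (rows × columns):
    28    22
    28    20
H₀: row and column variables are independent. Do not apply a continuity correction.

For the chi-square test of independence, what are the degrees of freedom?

degrees of freedom = 1

df = (r−1)(c−1) = (2−1)·(2−1) = 1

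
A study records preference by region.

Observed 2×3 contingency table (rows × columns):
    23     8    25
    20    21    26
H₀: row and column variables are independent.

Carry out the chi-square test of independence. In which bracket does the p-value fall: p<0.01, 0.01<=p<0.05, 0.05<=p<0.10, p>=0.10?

p-value bracket: 0.05<=p<0.10

Row totals [56, 67], col totals [43, 29, 51], n=123
χ² = (23−19.58)²/19.58 + (8−13.20)²/13.20 + (25−23.22)²/23.22 + (20−23.42)²/23.42 + (21−15.80)²/15.80 + (26−27.78)²/27.78 = 5.1137
df = 2
p-value (upper-tail) = 0.07755
→ bracket: 0.05<=p<0.10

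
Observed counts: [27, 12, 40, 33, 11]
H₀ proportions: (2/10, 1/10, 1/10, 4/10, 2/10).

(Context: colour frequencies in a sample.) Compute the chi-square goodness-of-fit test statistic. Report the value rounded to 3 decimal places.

test statistic = 75.476

n = 123; E_i = n·p_i = [24.60, 12.30, 12.30, 49.20, 24.60]
χ² = (27−24.60)²/24.60 + (12−12.30)²/12.30 + (40−12.30)²/12.30 + (33−49.20)²/49.20 + (11−24.60)²/24.60 = 75.4756
df = 4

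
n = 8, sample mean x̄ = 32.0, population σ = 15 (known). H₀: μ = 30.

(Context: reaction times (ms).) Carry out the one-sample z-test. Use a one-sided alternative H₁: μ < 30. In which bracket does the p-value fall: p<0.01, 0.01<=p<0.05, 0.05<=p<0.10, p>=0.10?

SE = σ/√n = 15/√8 = 5.3033
z = (x̄−μ₀)/SE = (32.0−30)/5.3033 = 0.3771
p-value (one-sided, H₁ less) = 0.64696
→ bracket: p>=0.10

p-value bracket: p>=0.10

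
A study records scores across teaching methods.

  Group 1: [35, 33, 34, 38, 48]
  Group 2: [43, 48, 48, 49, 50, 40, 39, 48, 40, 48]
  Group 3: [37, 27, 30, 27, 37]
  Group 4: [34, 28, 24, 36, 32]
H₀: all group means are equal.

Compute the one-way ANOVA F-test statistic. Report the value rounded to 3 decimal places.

test statistic = 13.654

Group means [37.60, 45.30, 31.60, 30.80], grand mean 38.120
SSB = Σnᵢ(x̄ᵢ−x̄)² = 997.340; SSW = ΣΣ(x−x̄ᵢ)² = 511.300
MSB = 997.340/3 = 332.4467; MSW = 511.300/21 = 24.3476
F = MSB/MSW = 13.6542
df = (3, 21)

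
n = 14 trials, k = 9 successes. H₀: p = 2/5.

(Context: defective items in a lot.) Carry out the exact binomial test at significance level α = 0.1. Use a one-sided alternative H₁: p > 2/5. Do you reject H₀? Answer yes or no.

reject H₀: yes

Exact binomial: n=14, k=9, p₀=2/5=0.4000
P(X≥9) from Σ C(n,i)·p₀^i·(1−p₀)^(n−i)
p-value (one-sided, H₁ greater) = 0.05832
At α=0.1: p < α → reject H₀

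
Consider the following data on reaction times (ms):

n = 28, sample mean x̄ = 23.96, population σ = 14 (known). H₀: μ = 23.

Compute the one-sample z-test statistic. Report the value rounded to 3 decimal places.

test statistic = 0.363

SE = σ/√n = 14/√28 = 2.6458
z = (x̄−μ₀)/SE = (23.96−23)/2.6458 = 0.3628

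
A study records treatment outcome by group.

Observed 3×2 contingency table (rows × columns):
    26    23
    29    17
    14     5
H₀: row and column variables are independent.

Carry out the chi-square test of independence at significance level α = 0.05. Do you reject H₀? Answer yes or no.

reject H₀: no

Row totals [49, 46, 19], col totals [69, 45], n=114
χ² = (26−29.66)²/29.66 + (23−19.34)²/19.34 + (29−27.84)²/27.84 + (17−18.16)²/18.16 + (14−11.50)²/11.50 + (5−7.50)²/7.50 = 2.6417
df = 2
p-value (upper-tail) = 0.26691
At α=0.05: p ≥ α → fail to reject H₀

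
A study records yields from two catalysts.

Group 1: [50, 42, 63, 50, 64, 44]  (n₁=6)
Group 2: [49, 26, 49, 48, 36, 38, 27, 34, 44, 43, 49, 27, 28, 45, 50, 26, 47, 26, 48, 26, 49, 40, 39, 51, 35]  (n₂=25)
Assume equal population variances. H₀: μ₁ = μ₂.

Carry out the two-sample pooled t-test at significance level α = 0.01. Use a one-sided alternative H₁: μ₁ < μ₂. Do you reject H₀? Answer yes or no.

x̄₁=52.167, s₁=9.347, n₁=6
x̄₂=39.200, s₂=9.363, n₂=25
s_p² = [5·9.347² + 24·9.363²]/29 = 87.6149
SE = √(s_p²·(1/6+1/25)) = 4.2552
t = (52.167−39.200)/4.2552 = 3.0472
df = 29
p-value (one-sided, H₁ less) = 0.99756
At α=0.01: p ≥ α → fail to reject H₀

reject H₀: no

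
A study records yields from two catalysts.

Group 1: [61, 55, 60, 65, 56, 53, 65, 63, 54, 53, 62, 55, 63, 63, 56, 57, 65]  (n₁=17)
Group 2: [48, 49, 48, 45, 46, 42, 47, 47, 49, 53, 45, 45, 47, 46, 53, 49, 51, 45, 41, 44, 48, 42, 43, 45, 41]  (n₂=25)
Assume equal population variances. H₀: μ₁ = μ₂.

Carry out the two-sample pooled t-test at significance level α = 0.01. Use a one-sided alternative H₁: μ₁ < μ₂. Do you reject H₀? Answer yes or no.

x̄₁=59.176, s₁=4.475, n₁=17
x̄₂=46.360, s₂=3.303, n₂=25
s_p² = [16·4.475² + 24·3.303²]/40 = 14.5558
SE = √(s_p²·(1/17+1/25)) = 1.1994
t = (59.176−46.360)/1.1994 = 10.6861
df = 40
p-value (one-sided, H₁ less) = 1.00000
At α=0.01: p ≥ α → fail to reject H₀

reject H₀: no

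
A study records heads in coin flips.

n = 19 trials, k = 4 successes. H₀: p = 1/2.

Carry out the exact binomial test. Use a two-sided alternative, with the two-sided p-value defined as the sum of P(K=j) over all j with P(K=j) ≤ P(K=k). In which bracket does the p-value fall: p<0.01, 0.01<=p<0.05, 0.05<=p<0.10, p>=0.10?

p-value bracket: 0.01<=p<0.05

Exact binomial: n=19, k=4, p₀=1/2=0.5000
P(X=j) = C(n,j)·p₀^j·(1−p₀)^(n−j); p = Σ P(X=j) over j with P(X=j) ≤ P(X=4)
p-value (two-sided) = 0.01921
→ bracket: 0.01<=p<0.05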